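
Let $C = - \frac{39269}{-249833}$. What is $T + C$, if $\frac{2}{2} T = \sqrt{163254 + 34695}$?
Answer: $\frac{39269}{249833} + \sqrt{197949} \approx 445.07$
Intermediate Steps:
$C = \frac{39269}{249833}$ ($C = \left(-39269\right) \left(- \frac{1}{249833}\right) = \frac{39269}{249833} \approx 0.15718$)
$T = \sqrt{197949}$ ($T = \sqrt{163254 + 34695} = \sqrt{197949} \approx 444.91$)
$T + C = \sqrt{197949} + \frac{39269}{249833} = \frac{39269}{249833} + \sqrt{197949}$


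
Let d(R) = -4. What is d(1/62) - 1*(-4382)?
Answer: 4378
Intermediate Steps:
d(1/62) - 1*(-4382) = -4 - 1*(-4382) = -4 + 4382 = 4378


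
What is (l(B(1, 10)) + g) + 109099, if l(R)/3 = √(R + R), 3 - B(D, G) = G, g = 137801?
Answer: 246900 + 3*I*√14 ≈ 2.469e+5 + 11.225*I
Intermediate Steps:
B(D, G) = 3 - G
l(R) = 3*√2*√R (l(R) = 3*√(R + R) = 3*√(2*R) = 3*(√2*√R) = 3*√2*√R)
(l(B(1, 10)) + g) + 109099 = (3*√2*√(3 - 1*10) + 137801) + 109099 = (3*√2*√(3 - 10) + 137801) + 109099 = (3*√2*√(-7) + 137801) + 109099 = (3*√2*(I*√7) + 137801) + 109099 = (3*I*√14 + 137801) + 109099 = (137801 + 3*I*√14) + 109099 = 246900 + 3*I*√14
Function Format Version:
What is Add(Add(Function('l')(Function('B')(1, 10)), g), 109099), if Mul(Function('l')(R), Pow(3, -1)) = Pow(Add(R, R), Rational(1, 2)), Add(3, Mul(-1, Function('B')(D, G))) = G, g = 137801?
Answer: Add(246900, Mul(3, I, Pow(14, Rational(1, 2)))) ≈ Add(2.4690e+5, Mul(11.225, I))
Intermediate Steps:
Function('B')(D, G) = Add(3, Mul(-1, G))
Function('l')(R) = Mul(3, Pow(2, Rational(1, 2)), Pow(R, Rational(1, 2))) (Function('l')(R) = Mul(3, Pow(Add(R, R), Rational(1, 2))) = Mul(3, Pow(Mul(2, R), Rational(1, 2))) = Mul(3, Mul(Pow(2, Rational(1, 2)), Pow(R, Rational(1, 2)))) = Mul(3, Pow(2, Rational(1, 2)), Pow(R, Rational(1, 2))))
Add(Add(Function('l')(Function('B')(1, 10)), g), 109099) = Add(Add(Mul(3, Pow(2, Rational(1, 2)), Pow(Add(3, Mul(-1, 10)), Rational(1, 2))), 137801), 109099) = Add(Add(Mul(3, Pow(2, Rational(1, 2)), Pow(Add(3, -10), Rational(1, 2))), 137801), 109099) = Add(Add(Mul(3, Pow(2, Rational(1, 2)), Pow(-7, Rational(1, 2))), 137801), 109099) = Add(Add(Mul(3, Pow(2, Rational(1, 2)), Mul(I, Pow(7, Rational(1, 2)))), 137801), 109099) = Add(Add(Mul(3, I, Pow(14, Rational(1, 2))), 137801), 109099) = Add(Add(137801, Mul(3, I, Pow(14, Rational(1, 2)))), 109099) = Add(246900, Mul(3, I, Pow(14, Rational(1, 2))))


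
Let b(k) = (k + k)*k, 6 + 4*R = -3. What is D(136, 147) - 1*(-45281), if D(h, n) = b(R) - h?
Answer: 361241/8 ≈ 45155.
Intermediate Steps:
R = -9/4 (R = -3/2 + (¼)*(-3) = -3/2 - ¾ = -9/4 ≈ -2.2500)
b(k) = 2*k² (b(k) = (2*k)*k = 2*k²)
D(h, n) = 81/8 - h (D(h, n) = 2*(-9/4)² - h = 2*(81/16) - h = 81/8 - h)
D(136, 147) - 1*(-45281) = (81/8 - 1*136) - 1*(-45281) = (81/8 - 136) + 45281 = -1007/8 + 45281 = 361241/8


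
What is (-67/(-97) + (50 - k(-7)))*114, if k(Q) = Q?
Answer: 637944/97 ≈ 6576.7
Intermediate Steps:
(-67/(-97) + (50 - k(-7)))*114 = (-67/(-97) + (50 - 1*(-7)))*114 = (-67*(-1/97) + (50 + 7))*114 = (67/97 + 57)*114 = (5596/97)*114 = 637944/97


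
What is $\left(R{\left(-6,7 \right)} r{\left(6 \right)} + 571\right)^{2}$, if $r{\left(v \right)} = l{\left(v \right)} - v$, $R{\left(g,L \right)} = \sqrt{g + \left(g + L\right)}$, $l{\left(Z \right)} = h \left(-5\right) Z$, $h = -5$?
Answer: $222361 + 164448 i \sqrt{5} \approx 2.2236 \cdot 10^{5} + 3.6772 \cdot 10^{5} i$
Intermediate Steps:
$l{\left(Z \right)} = 25 Z$ ($l{\left(Z \right)} = \left(-5\right) \left(-5\right) Z = 25 Z$)
$R{\left(g,L \right)} = \sqrt{L + 2 g}$ ($R{\left(g,L \right)} = \sqrt{g + \left(L + g\right)} = \sqrt{L + 2 g}$)
$r{\left(v \right)} = 24 v$ ($r{\left(v \right)} = 25 v - v = 24 v$)
$\left(R{\left(-6,7 \right)} r{\left(6 \right)} + 571\right)^{2} = \left(\sqrt{7 + 2 \left(-6\right)} 24 \cdot 6 + 571\right)^{2} = \left(\sqrt{7 - 12} \cdot 144 + 571\right)^{2} = \left(\sqrt{-5} \cdot 144 + 571\right)^{2} = \left(i \sqrt{5} \cdot 144 + 571\right)^{2} = \left(144 i \sqrt{5} + 571\right)^{2} = \left(571 + 144 i \sqrt{5}\right)^{2}$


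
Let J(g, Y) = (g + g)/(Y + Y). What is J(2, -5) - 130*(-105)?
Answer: 68248/5 ≈ 13650.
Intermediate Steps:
J(g, Y) = g/Y (J(g, Y) = (2*g)/((2*Y)) = (2*g)*(1/(2*Y)) = g/Y)
J(2, -5) - 130*(-105) = 2/(-5) - 130*(-105) = 2*(-⅕) + 13650 = -⅖ + 13650 = 68248/5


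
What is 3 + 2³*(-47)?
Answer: -373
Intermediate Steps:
3 + 2³*(-47) = 3 + 8*(-47) = 3 - 376 = -373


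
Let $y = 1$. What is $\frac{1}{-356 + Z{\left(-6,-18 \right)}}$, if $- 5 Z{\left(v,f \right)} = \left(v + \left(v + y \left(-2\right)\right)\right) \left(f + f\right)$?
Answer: $- \frac{5}{2284} \approx -0.0021891$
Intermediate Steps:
$Z{\left(v,f \right)} = - \frac{2 f \left(-2 + 2 v\right)}{5}$ ($Z{\left(v,f \right)} = - \frac{\left(v + \left(v + 1 \left(-2\right)\right)\right) \left(f + f\right)}{5} = - \frac{\left(v + \left(v - 2\right)\right) 2 f}{5} = - \frac{\left(v + \left(-2 + v\right)\right) 2 f}{5} = - \frac{\left(-2 + 2 v\right) 2 f}{5} = - \frac{2 f \left(-2 + 2 v\right)}{5}$)
$\frac{1}{-356 + Z{\left(-6,-18 \right)}} = \frac{1}{-356 + \frac{4}{5} \left(-18\right) \left(1 - -6\right)} = \frac{1}{-356 + \frac{4}{5} \left(-18\right) \left(1 + 6\right)} = \frac{1}{-356 + \frac{4}{5} \left(-18\right) 7} = \frac{1}{-356 - \frac{504}{5}} = \frac{1}{- \frac{2284}{5}} = - \frac{5}{2284}$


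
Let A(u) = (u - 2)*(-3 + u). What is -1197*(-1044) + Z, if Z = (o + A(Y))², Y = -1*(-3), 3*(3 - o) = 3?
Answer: 1249672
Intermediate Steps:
o = 2 (o = 3 - ⅓*3 = 3 - 1 = 2)
Y = 3
A(u) = (-3 + u)*(-2 + u) (A(u) = (-2 + u)*(-3 + u) = (-3 + u)*(-2 + u))
Z = 4 (Z = (2 + (6 + 3² - 5*3))² = (2 + (6 + 9 - 15))² = (2 + 0)² = 2² = 4)
-1197*(-1044) + Z = -1197*(-1044) + 4 = 1249668 + 4 = 1249672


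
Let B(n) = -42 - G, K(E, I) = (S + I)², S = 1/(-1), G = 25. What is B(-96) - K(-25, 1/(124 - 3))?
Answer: -995347/14641 ≈ -67.984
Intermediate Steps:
S = -1
K(E, I) = (-1 + I)²
B(n) = -67 (B(n) = -42 - 1*25 = -42 - 25 = -67)
B(-96) - K(-25, 1/(124 - 3)) = -67 - (-1 + 1/(124 - 3))² = -67 - (-1 + 1/121)² = -67 - (-120/121)² = -67 - 1*14400/14641 = -67 - 14400/14641 = -995347/14641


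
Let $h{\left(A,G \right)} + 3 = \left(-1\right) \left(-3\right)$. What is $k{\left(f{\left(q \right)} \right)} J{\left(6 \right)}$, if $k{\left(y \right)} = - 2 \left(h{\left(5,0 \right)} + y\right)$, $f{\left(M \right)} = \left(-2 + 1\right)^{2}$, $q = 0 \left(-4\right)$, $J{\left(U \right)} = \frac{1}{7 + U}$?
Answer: $- \frac{2}{13} \approx -0.15385$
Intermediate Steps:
$h{\left(A,G \right)} = 0$ ($h{\left(A,G \right)} = -3 - -3 = -3 + 3 = 0$)
$q = 0$
$f{\left(M \right)} = 1$ ($f{\left(M \right)} = \left(-1\right)^{2} = 1$)
$k{\left(y \right)} = - 2 y$ ($k{\left(y \right)} = - 2 \left(0 + y\right) = - 2 y$)
$k{\left(f{\left(q \right)} \right)} J{\left(6 \right)} = \frac{\left(-2\right) 1}{7 + 6} = - \frac{2}{13}$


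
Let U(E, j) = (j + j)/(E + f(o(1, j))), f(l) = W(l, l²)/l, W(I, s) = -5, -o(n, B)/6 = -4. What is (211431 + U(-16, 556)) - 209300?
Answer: 802271/389 ≈ 2062.4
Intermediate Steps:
o(n, B) = 24 (o(n, B) = -6*(-4) = 24)
f(l) = -5/l
U(E, j) = 2*j/(-5/24 + E) (U(E, j) = (j + j)/(E - 5/24) = (2*j)/(E - 5*1/24) = (2*j)/(E - 5/24) = (2*j)/(-5/24 + E) = 2*j/(-5/24 + E))
(211431 + U(-16, 556)) - 209300 = (211431 + 48*556/(-5 + 24*(-16))) - 209300 = (211431 + 48*556/(-5 - 384)) - 209300 = (211431 + 48*556/(-389)) - 209300 = (211431 + 48*556*(-1/389)) - 209300 = (211431 - 26688/389) - 209300 = 82219971/389 - 209300 = 802271/389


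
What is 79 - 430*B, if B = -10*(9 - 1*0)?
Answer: 38779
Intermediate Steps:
B = -90 (B = -10*(9 + 0) = -10*9 = -90)
79 - 430*B = 79 - 430*(-90) = 79 + 38700 = 38779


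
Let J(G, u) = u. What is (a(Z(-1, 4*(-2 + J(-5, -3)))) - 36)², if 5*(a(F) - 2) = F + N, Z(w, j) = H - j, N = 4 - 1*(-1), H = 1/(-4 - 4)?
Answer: 1347921/1600 ≈ 842.45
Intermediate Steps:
H = -⅛ (H = 1/(-8) = -⅛ ≈ -0.12500)
N = 5 (N = 4 + 1 = 5)
Z(w, j) = -⅛ - j
a(F) = 3 + F/5 (a(F) = 2 + (F + 5)/5 = 2 + (5 + F)/5 = 2 + (1 + F/5) = 3 + F/5)
(a(Z(-1, 4*(-2 + J(-5, -3)))) - 36)² = ((3 + (-⅛ - 4*(-2 - 3))/5) - 36)² = ((3 + (-⅛ - 4*(-5))/5) - 36)² = ((3 + (-⅛ - 1*(-20))/5) - 36)² = ((3 + (-⅛ + 20)/5) - 36)² = ((3 + (⅕)*(159/8)) - 36)² = ((3 + 159/40) - 36)² = (279/40 - 36)² = (-1161/40)² = 1347921/1600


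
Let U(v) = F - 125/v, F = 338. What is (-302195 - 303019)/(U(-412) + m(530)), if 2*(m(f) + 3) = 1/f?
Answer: -8259658065/4576066 ≈ -1805.0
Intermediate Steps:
m(f) = -3 + 1/(2*f)
U(v) = 338 - 125/v
(-302195 - 303019)/(U(-412) + m(530)) = (-302195 - 303019)/((338 - 125/(-412)) + (-3 + (1/2)/530)) = -605214/((338 - 125*(-1/412)) + (-3 + (1/2)*(1/530))) = -605214/((338 + 125/412) + (-3 + 1/1060)) = -605214/(139381/412 - 3179/1060) = -605214/9152132/27295 = -605214*27295/9152132 = -8259658065/4576066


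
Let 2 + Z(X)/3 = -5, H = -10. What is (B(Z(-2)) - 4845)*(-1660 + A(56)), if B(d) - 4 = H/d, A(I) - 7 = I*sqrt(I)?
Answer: 56009701/7 - 1626416*sqrt(14)/3 ≈ 5.9729e+6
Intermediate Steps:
Z(X) = -21 (Z(X) = -6 + 3*(-5) = -6 - 15 = -21)
A(I) = 7 + I**(3/2) (A(I) = 7 + I*sqrt(I) = 7 + I**(3/2))
B(d) = 4 - 10/d
(B(Z(-2)) - 4845)*(-1660 + A(56)) = ((4 - 10/(-21)) - 4845)*(-1660 + (7 + 56**(3/2))) = ((4 - 10*(-1/21)) - 4845)*(-1660 + (7 + 112*sqrt(14))) = ((4 + 10/21) - 4845)*(-1653 + 112*sqrt(14)) = (94/21 - 4845)*(-1653 + 112*sqrt(14)) = -101651*(-1653 + 112*sqrt(14))/21 = 56009701/7 - 1626416*sqrt(14)/3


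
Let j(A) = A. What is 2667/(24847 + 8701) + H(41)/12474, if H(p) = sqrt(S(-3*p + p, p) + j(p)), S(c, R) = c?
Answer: 2667/33548 + I*sqrt(41)/12474 ≈ 0.079498 + 0.00051332*I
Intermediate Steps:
H(p) = sqrt(-p) (H(p) = sqrt((-3*p + p) + p) = sqrt(-2*p + p) = sqrt(-p))
2667/(24847 + 8701) + H(41)/12474 = 2667/(24847 + 8701) + sqrt(-1*41)/12474 = 2667/33548 + sqrt(-41)*(1/12474) = 2667*(1/33548) + (I*sqrt(41))*(1/12474) = 2667/33548 + I*sqrt(41)/12474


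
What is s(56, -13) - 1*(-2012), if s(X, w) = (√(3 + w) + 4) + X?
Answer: 2072 + I*√10 ≈ 2072.0 + 3.1623*I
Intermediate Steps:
s(X, w) = 4 + X + √(3 + w) (s(X, w) = (4 + √(3 + w)) + X = 4 + X + √(3 + w))
s(56, -13) - 1*(-2012) = (4 + 56 + √(3 - 13)) - 1*(-2012) = (4 + 56 + √(-10)) + 2012 = (4 + 56 + I*√10) + 2012 = (60 + I*√10) + 2012 = 2072 + I*√10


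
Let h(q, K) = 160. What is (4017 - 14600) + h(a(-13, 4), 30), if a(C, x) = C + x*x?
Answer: -10423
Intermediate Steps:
a(C, x) = C + x**2
(4017 - 14600) + h(a(-13, 4), 30) = (4017 - 14600) + 160 = -10583 + 160 = -10423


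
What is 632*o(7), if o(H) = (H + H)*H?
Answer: 61936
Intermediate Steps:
o(H) = 2*H**2 (o(H) = (2*H)*H = 2*H**2)
632*o(7) = 632*(2*7**2) = 632*(2*49) = 632*98 = 61936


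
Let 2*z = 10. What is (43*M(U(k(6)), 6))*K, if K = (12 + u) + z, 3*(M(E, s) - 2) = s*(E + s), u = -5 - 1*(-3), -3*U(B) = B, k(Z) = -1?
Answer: 9460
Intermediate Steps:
U(B) = -B/3
z = 5 (z = (1/2)*10 = 5)
u = -2 (u = -5 + 3 = -2)
M(E, s) = 2 + s*(E + s)/3 (M(E, s) = 2 + (s*(E + s))/3 = 2 + s*(E + s)/3)
K = 15 (K = (12 - 2) + 5 = 10 + 5 = 15)
(43*M(U(k(6)), 6))*K = (43*(2 + (1/3)*6**2 + (1/3)*(-1/3*(-1))*6))*15 = (43*(2 + (1/3)*36 + (1/3)*(1/3)*6))*15 = (43*(2 + 12 + 2/3))*15 = (43*(44/3))*15 = (1892/3)*15 = 9460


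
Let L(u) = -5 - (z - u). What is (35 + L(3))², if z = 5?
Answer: 784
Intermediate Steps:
L(u) = -10 + u (L(u) = -5 - (5 - u) = -5 + (-5 + u) = -10 + u)
(35 + L(3))² = (35 + (-10 + 3))² = (35 - 7)² = 28² = 784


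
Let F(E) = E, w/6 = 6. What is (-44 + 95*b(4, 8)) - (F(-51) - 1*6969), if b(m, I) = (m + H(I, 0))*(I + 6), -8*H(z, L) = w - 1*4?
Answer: 6976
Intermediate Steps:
w = 36 (w = 6*6 = 36)
H(z, L) = -4 (H(z, L) = -(36 - 1*4)/8 = -(36 - 4)/8 = -⅛*32 = -4)
b(m, I) = (-4 + m)*(6 + I) (b(m, I) = (m - 4)*(I + 6) = (-4 + m)*(6 + I))
(-44 + 95*b(4, 8)) - (F(-51) - 1*6969) = (-44 + 95*(-24 - 4*8 + 6*4 + 8*4)) - (-51 - 1*6969) = (-44 + 95*(-24 - 32 + 24 + 32)) - (-51 - 6969) = (-44 + 95*0) - 1*(-7020) = (-44 + 0) + 7020 = -44 + 7020 = 6976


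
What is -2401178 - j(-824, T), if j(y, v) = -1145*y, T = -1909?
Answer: -3344658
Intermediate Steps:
-2401178 - j(-824, T) = -2401178 - (-1145)*(-824) = -2401178 - 1*943480 = -2401178 - 943480 = -3344658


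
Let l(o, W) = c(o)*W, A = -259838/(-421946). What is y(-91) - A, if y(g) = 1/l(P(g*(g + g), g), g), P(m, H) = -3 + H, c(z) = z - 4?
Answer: -165486667/268779602 ≈ -0.61570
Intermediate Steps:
c(z) = -4 + z
A = 129919/210973 (A = -259838*(-1/421946) = 129919/210973 ≈ 0.61581)
l(o, W) = W*(-4 + o) (l(o, W) = (-4 + o)*W = W*(-4 + o))
y(g) = 1/(g*(-7 + g)) (y(g) = 1/(g*(-4 + (-3 + g))) = 1/(g*(-7 + g)))
y(-91) - A = 1/((-91)*(-7 - 91)) - 1*129919/210973 = -1/91/(-98) - 129919/210973 = -1/91*(-1/98) - 129919/210973 = 1/8918 - 129919/210973 = -165486667/268779602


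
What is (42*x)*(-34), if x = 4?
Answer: -5712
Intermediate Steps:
(42*x)*(-34) = (42*4)*(-34) = 168*(-34) = -5712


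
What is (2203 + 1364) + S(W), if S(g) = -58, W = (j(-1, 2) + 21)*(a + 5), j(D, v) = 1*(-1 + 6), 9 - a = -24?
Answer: 3509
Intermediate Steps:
a = 33 (a = 9 - 1*(-24) = 9 + 24 = 33)
j(D, v) = 5 (j(D, v) = 1*5 = 5)
W = 988 (W = (5 + 21)*(33 + 5) = 26*38 = 988)
(2203 + 1364) + S(W) = (2203 + 1364) - 58 = 3567 - 58 = 3509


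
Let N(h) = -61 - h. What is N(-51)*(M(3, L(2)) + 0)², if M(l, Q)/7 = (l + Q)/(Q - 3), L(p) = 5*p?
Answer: -1690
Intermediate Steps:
M(l, Q) = 7*(Q + l)/(-3 + Q) (M(l, Q) = 7*((l + Q)/(Q - 3)) = 7*((Q + l)/(-3 + Q)) = 7*(Q + l)/(-3 + Q))
N(-51)*(M(3, L(2)) + 0)² = (-61 - 1*(-51))*(7*(5*2 + 3)/(-3 + 5*2) + 0)² = (-61 + 51)*(7*(10 + 3)/(-3 + 10) + 0)² = -10*(7*13/7 + 0)² = -10*(7*(⅐)*13 + 0)² = -10*(13 + 0)² = -10*13² = -10*169 = -1690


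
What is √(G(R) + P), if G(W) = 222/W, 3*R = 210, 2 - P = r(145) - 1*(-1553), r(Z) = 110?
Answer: 2*I*√507710/35 ≈ 40.716*I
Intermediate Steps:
P = -1661 (P = 2 - (110 - 1*(-1553)) = 2 - (110 + 1553) = 2 - 1*1663 = 2 - 1663 = -1661)
R = 70 (R = (⅓)*210 = 70)
√(G(R) + P) = √(222/70 - 1661) = √(222*(1/70) - 1661) = √(111/35 - 1661) = √(-58024/35) = 2*I*√507710/35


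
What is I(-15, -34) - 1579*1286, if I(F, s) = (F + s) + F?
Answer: -2030658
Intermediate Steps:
I(F, s) = s + 2*F
I(-15, -34) - 1579*1286 = (-34 + 2*(-15)) - 1579*1286 = (-34 - 30) - 2030594 = -64 - 2030594 = -2030658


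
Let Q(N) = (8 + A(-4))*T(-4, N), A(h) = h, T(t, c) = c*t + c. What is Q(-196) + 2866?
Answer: 5218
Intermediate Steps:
T(t, c) = c + c*t
Q(N) = -12*N (Q(N) = (8 - 4)*(N*(1 - 4)) = 4*(N*(-3)) = 4*(-3*N) = -12*N)
Q(-196) + 2866 = -12*(-196) + 2866 = 2352 + 2866 = 5218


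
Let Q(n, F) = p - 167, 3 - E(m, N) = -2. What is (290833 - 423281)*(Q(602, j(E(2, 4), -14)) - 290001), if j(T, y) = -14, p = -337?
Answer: 38476806240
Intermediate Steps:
E(m, N) = 5 (E(m, N) = 3 - 1*(-2) = 3 + 2 = 5)
Q(n, F) = -504 (Q(n, F) = -337 - 167 = -504)
(290833 - 423281)*(Q(602, j(E(2, 4), -14)) - 290001) = (290833 - 423281)*(-504 - 290001) = -132448*(-290505) = 38476806240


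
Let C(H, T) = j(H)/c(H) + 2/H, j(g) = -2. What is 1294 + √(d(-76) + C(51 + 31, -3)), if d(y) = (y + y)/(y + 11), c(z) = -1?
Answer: 1294 + √30985955/2665 ≈ 1296.1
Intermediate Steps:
d(y) = 2*y/(11 + y) (d(y) = (2*y)/(11 + y) = 2*y/(11 + y))
C(H, T) = 2 + 2/H (C(H, T) = -2/(-1) + 2/H = -2*(-1) + 2/H = 2 + 2/H)
1294 + √(d(-76) + C(51 + 31, -3)) = 1294 + √(2*(-76)/(11 - 76) + (2 + 2/(51 + 31))) = 1294 + √(2*(-76)/(-65) + (2 + 2/82)) = 1294 + √(2*(-76)*(-1/65) + (2 + 2*(1/82))) = 1294 + √(152/65 + (2 + 1/41)) = 1294 + √(152/65 + 83/41) = 1294 + √(11627/2665) = 1294 + √30985955/2665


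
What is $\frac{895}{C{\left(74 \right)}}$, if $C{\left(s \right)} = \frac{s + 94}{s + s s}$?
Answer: $\frac{827875}{28} \approx 29567.0$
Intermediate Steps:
$C{\left(s \right)} = \frac{94 + s}{s + s^{2}}$
$\frac{895}{C{\left(74 \right)}} = \frac{895}{\frac{1}{74} \frac{1}{1 + 74} \left(94 + 74\right)} = \frac{895}{\frac{1}{74} \cdot \frac{1}{75} \cdot 168} = \frac{895}{\frac{28}{925}} = 895 \cdot \frac{925}{28} = \frac{827875}{28}$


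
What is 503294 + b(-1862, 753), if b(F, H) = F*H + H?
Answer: -898039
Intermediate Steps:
b(F, H) = H + F*H
503294 + b(-1862, 753) = 503294 + 753*(1 - 1862) = 503294 + 753*(-1861) = 503294 - 1401333 = -898039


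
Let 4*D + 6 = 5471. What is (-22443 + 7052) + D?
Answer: -56099/4 ≈ -14025.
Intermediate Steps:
D = 5465/4 (D = -3/2 + (¼)*5471 = -3/2 + 5471/4 = 5465/4 ≈ 1366.3)
(-22443 + 7052) + D = (-22443 + 7052) + 5465/4 = -15391 + 5465/4 = -56099/4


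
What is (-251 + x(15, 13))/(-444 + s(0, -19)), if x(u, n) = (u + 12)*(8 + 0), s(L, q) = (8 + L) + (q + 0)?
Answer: 1/13 ≈ 0.076923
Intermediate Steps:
s(L, q) = 8 + L + q (s(L, q) = (8 + L) + q = 8 + L + q)
x(u, n) = 96 + 8*u (x(u, n) = (12 + u)*8 = 96 + 8*u)
(-251 + x(15, 13))/(-444 + s(0, -19)) = (-251 + (96 + 8*15))/(-444 + (8 + 0 - 19)) = (-251 + (96 + 120))/(-444 - 11) = (-251 + 216)/(-455) = -35*(-1/455) = 1/13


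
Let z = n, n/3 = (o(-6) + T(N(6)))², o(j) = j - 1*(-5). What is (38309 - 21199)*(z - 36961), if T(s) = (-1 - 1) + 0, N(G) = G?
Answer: -631940740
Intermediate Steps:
T(s) = -2 (T(s) = -2 + 0 = -2)
o(j) = 5 + j (o(j) = j + 5 = 5 + j)
n = 27 (n = 3*((5 - 6) - 2)² = 3*(-1 - 2)² = 3*(-3)² = 3*9 = 27)
z = 27
(38309 - 21199)*(z - 36961) = (38309 - 21199)*(27 - 36961) = 17110*(-36934) = -631940740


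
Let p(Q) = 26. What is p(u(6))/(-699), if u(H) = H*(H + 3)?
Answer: -26/699 ≈ -0.037196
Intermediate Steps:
u(H) = H*(3 + H)
p(u(6))/(-699) = 26/(-699) = 26*(-1/699) = -26/699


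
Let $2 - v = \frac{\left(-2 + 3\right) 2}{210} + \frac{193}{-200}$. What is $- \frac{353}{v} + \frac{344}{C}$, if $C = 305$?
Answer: $- \frac{447922928}{3785965} \approx -118.31$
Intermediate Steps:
$v = \frac{12413}{4200}$ ($v = 2 - \left(\frac{\left(-2 + 3\right) 2}{210} + \frac{193}{-200}\right) = 2 - \left(1 \cdot 2 \cdot \frac{1}{210} + 193 \left(- \frac{1}{200}\right)\right) = 2 - \left(2 \cdot \frac{1}{210} - \frac{193}{200}\right) = 2 - \left(\frac{1}{105} - \frac{193}{200}\right) = 2 - - \frac{4013}{4200} = 2 + \frac{4013}{4200} = \frac{12413}{4200} \approx 2.9555$)
$- \frac{353}{v} + \frac{344}{C} = - \frac{353}{\frac{12413}{4200}} + \frac{344}{305} = \left(-353\right) \frac{4200}{12413} + 344 \cdot \frac{1}{305} = - \frac{1482600}{12413} + \frac{344}{305} = - \frac{447922928}{3785965}$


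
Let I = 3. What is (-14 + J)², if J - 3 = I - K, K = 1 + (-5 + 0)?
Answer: 16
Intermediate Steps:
K = -4 (K = 1 - 5 = -4)
J = 10 (J = 3 + (3 - 1*(-4)) = 3 + (3 + 4) = 3 + 7 = 10)
(-14 + J)² = (-14 + 10)² = (-4)² = 16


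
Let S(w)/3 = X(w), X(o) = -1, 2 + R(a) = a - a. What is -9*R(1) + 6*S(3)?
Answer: 0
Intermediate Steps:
R(a) = -2 (R(a) = -2 + (a - a) = -2 + 0 = -2)
S(w) = -3 (S(w) = 3*(-1) = -3)
-9*R(1) + 6*S(3) = -9*(-2) + 6*(-3) = 18 - 18 = 0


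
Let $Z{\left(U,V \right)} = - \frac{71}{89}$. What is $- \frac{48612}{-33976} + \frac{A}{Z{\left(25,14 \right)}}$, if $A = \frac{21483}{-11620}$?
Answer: $\frac{1876206117}{500551420} \approx 3.7483$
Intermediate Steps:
$A = - \frac{3069}{1660}$ ($A = 21483 \left(- \frac{1}{11620}\right) = - \frac{3069}{1660} \approx -1.8488$)
$Z{\left(U,V \right)} = - \frac{71}{89}$ ($Z{\left(U,V \right)} = \left(-71\right) \frac{1}{89} = - \frac{71}{89}$)
$- \frac{48612}{-33976} + \frac{A}{Z{\left(25,14 \right)}} = - \frac{48612}{-33976} - \frac{3069}{1660 \left(- \frac{71}{89}\right)} = \left(-48612\right) \left(- \frac{1}{33976}\right) - - \frac{273141}{117860} = \frac{12153}{8494} + \frac{273141}{117860} = \frac{1876206117}{500551420}$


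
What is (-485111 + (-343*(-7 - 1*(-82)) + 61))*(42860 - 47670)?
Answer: 2456827750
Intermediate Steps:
(-485111 + (-343*(-7 - 1*(-82)) + 61))*(42860 - 47670) = (-485111 + (-343*(-7 + 82) + 61))*(-4810) = (-485111 + (-343*75 + 61))*(-4810) = (-485111 + (-25725 + 61))*(-4810) = (-485111 - 25664)*(-4810) = -510775*(-4810) = 2456827750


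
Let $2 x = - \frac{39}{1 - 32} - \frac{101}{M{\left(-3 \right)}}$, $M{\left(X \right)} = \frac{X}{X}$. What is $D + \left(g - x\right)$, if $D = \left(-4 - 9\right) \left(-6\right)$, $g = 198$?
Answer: $\frac{10102}{31} \approx 325.87$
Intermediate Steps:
$M{\left(X \right)} = 1$
$x = - \frac{1546}{31}$ ($x = \frac{- \frac{39}{1 - 32} - \frac{101}{1}}{2} = \frac{- \frac{39}{-31} - 101}{2} = \frac{\left(-39\right) \left(- \frac{1}{31}\right) - 101}{2} = \frac{\frac{39}{31} - 101}{2} = \frac{1}{2} \left(- \frac{3092}{31}\right) = - \frac{1546}{31} \approx -49.871$)
$D = 78$ ($D = \left(-13\right) \left(-6\right) = 78$)
$D + \left(g - x\right) = 78 + \left(198 - - \frac{1546}{31}\right) = 78 + \left(198 + \frac{1546}{31}\right) = 78 + \frac{7684}{31} = \frac{10102}{31}$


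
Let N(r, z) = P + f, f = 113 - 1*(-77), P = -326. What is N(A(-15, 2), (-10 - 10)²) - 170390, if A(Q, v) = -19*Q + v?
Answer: -170526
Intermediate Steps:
f = 190 (f = 113 + 77 = 190)
A(Q, v) = v - 19*Q
N(r, z) = -136 (N(r, z) = -326 + 190 = -136)
N(A(-15, 2), (-10 - 10)²) - 170390 = -136 - 170390 = -170526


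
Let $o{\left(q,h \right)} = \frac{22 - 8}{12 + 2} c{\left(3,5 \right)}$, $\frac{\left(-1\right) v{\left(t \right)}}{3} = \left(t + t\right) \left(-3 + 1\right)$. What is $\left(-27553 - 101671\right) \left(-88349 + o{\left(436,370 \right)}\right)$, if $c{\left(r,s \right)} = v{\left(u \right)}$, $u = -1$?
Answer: $11418361864$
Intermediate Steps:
$v{\left(t \right)} = 12 t$ ($v{\left(t \right)} = - 3 \left(t + t\right) \left(-3 + 1\right) = - 3 \cdot 2 t \left(-2\right) = - 3 \left(- 4 t\right) = 12 t$)
$c{\left(r,s \right)} = -12$ ($c{\left(r,s \right)} = 12 \left(-1\right) = -12$)
$o{\left(q,h \right)} = -12$ ($o{\left(q,h \right)} = \frac{22 - 8}{12 + 2} \left(-12\right) = \frac{14}{14} \left(-12\right) = 14 \cdot \frac{1}{14} \left(-12\right) = 1 \left(-12\right) = -12$)
$\left(-27553 - 101671\right) \left(-88349 + o{\left(436,370 \right)}\right) = \left(-27553 - 101671\right) \left(-88349 - 12\right) = \left(-129224\right) \left(-88361\right) = 11418361864$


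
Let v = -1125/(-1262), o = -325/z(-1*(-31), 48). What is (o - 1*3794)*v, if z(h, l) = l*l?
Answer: -1092712625/323072 ≈ -3382.3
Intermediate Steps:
z(h, l) = l²
o = -325/2304 (o = -325/(48²) = -325/2304 ≈ -0.14106)
v = 1125/1262 (v = -1125*(-1/1262) = 1125/1262 ≈ 0.89144)
(o - 1*3794)*v = (-325/2304 - 1*3794)*(1125/1262) = (-325/2304 - 3794)*(1125/1262) = -8741701/2304*1125/1262 = -1092712625/323072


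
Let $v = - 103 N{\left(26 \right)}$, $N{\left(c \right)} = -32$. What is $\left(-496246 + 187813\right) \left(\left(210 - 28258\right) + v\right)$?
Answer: $7634333616$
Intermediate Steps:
$v = 3296$ ($v = \left(-103\right) \left(-32\right) = 3296$)
$\left(-496246 + 187813\right) \left(\left(210 - 28258\right) + v\right) = \left(-496246 + 187813\right) \left(\left(210 - 28258\right) + 3296\right) = - 308433 \left(\left(210 - 28258\right) + 3296\right) = - 308433 \left(-28048 + 3296\right) = \left(-308433\right) \left(-24752\right) = 7634333616$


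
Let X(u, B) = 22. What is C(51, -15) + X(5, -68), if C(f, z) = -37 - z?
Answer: 0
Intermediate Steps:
C(51, -15) + X(5, -68) = (-37 - 1*(-15)) + 22 = (-37 + 15) + 22 = -22 + 22 = 0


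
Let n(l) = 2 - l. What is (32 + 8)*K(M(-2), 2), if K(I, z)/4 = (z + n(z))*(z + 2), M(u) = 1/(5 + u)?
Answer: 1280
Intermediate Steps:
K(I, z) = 16 + 8*z (K(I, z) = 4*((z + (2 - z))*(z + 2)) = 4*(2*(2 + z)) = 4*(4 + 2*z) = 16 + 8*z)
(32 + 8)*K(M(-2), 2) = (32 + 8)*(16 + 8*2) = 40*(16 + 16) = 40*32 = 1280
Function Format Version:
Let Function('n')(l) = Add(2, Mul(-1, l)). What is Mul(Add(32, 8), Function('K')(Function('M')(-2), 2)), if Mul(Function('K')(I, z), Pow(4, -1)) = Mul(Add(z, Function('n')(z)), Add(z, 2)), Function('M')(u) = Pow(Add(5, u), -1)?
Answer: 1280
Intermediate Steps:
Function('K')(I, z) = Add(16, Mul(8, z)) (Function('K')(I, z) = Mul(4, Mul(Add(z, Add(2, Mul(-1, z))), Add(z, 2))) = Mul(4, Mul(2, Add(2, z))) = Mul(4, Add(4, Mul(2, z))) = Add(16, Mul(8, z)))
Mul(Add(32, 8), Function('K')(Function('M')(-2), 2)) = Mul(Add(32, 8), Add(16, Mul(8, 2))) = Mul(40, Add(16, 16)) = Mul(40, 32) = 1280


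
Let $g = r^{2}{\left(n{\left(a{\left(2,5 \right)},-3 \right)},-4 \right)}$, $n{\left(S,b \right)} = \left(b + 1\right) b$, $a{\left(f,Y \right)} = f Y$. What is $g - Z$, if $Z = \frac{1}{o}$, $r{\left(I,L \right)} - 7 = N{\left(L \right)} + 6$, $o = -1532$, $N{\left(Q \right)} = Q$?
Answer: $\frac{124093}{1532} \approx 81.001$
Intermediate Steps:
$a{\left(f,Y \right)} = Y f$
$n{\left(S,b \right)} = b \left(1 + b\right)$ ($n{\left(S,b \right)} = \left(1 + b\right) b = b \left(1 + b\right)$)
$r{\left(I,L \right)} = 13 + L$ ($r{\left(I,L \right)} = 7 + \left(L + 6\right) = 7 + \left(6 + L\right) = 13 + L$)
$g = 81$ ($g = \left(13 - 4\right)^{2} = 9^{2} = 81$)
$Z = - \frac{1}{1532}$ ($Z = \frac{1}{-1532} = - \frac{1}{1532} \approx -0.00065274$)
$g - Z = 81 - - \frac{1}{1532} = 81 + \frac{1}{1532} = \frac{124093}{1532}$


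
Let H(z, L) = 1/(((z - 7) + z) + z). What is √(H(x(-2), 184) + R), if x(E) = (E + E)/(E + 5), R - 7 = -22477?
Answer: I*√2718881/11 ≈ 149.9*I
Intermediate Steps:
R = -22470 (R = 7 - 22477 = -22470)
x(E) = 2*E/(5 + E) (x(E) = (2*E)/(5 + E) = 2*E/(5 + E))
H(z, L) = 1/(-7 + 3*z) (H(z, L) = 1/(((-7 + z) + z) + z) = 1/((-7 + 2*z) + z) = 1/(-7 + 3*z))
√(H(x(-2), 184) + R) = √(1/(-7 + 3*(2*(-2)/(5 - 2))) - 22470) = √(1/(-7 + 3*(2*(-2)/3)) - 22470) = √(1/(-7 + 3*(2*(-2)*(⅓))) - 22470) = √(1/(-7 + 3*(-4/3)) - 22470) = √(1/(-7 - 4) - 22470) = √(1/(-11) - 22470) = √(-1/11 - 22470) = √(-247171/11) = I*√2718881/11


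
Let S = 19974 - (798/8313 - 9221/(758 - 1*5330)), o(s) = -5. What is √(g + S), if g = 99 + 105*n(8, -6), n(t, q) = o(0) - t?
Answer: √83399088587412901/2111502 ≈ 136.77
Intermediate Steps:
n(t, q) = -5 - t
S = 253024078145/12669012 (S = 19974 - (798*(1/8313) - 9221/(758 - 5330)) = 19974 - (266/2771 - 9221/(-4572)) = 19974 - (266/2771 - 9221*(-1/4572)) = 19974 - (266/2771 + 9221/4572) = 19974 - 1*26767543/12669012 = 19974 - 26767543/12669012 = 253024078145/12669012 ≈ 19972.)
g = -1266 (g = 99 + 105*(-5 - 1*8) = 99 + 105*(-5 - 8) = 99 + 105*(-13) = 99 - 1365 = -1266)
√(g + S) = √(-1266 + 253024078145/12669012) = √(236985108953/12669012) = √83399088587412901/2111502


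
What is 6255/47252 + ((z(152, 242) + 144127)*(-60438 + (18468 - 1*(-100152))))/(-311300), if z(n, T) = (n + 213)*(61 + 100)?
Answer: -139447989474297/3677386900 ≈ -37920.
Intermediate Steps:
z(n, T) = 34293 + 161*n (z(n, T) = (213 + n)*161 = 34293 + 161*n)
6255/47252 + ((z(152, 242) + 144127)*(-60438 + (18468 - 1*(-100152))))/(-311300) = 6255/47252 + (((34293 + 161*152) + 144127)*(-60438 + (18468 - 1*(-100152))))/(-311300) = 6255*(1/47252) + (((34293 + 24472) + 144127)*(-60438 + (18468 + 100152)))*(-1/311300) = 6255/47252 + ((58765 + 144127)*(-60438 + 118620))*(-1/311300) = 6255/47252 + (202892*58182)*(-1/311300) = 6255/47252 + 11804662344*(-1/311300) = 6255/47252 - 2951165586/77825 = -139447989474297/3677386900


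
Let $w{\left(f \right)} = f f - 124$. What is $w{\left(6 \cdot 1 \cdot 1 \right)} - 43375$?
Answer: $-43463$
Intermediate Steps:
$w{\left(f \right)} = -124 + f^{2}$ ($w{\left(f \right)} = f^{2} - 124 = -124 + f^{2}$)
$w{\left(6 \cdot 1 \cdot 1 \right)} - 43375 = \left(-124 + \left(6 \cdot 1 \cdot 1\right)^{2}\right) - 43375 = \left(-124 + \left(6 \cdot 1\right)^{2}\right) - 43375 = \left(-124 + 6^{2}\right) - 43375 = \left(-124 + 36\right) - 43375 = -88 - 43375 = -43463$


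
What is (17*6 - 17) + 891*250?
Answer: 222835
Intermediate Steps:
(17*6 - 17) + 891*250 = (102 - 17) + 222750 = 85 + 222750 = 222835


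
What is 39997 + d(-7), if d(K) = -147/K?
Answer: 40018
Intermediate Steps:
39997 + d(-7) = 39997 - 147/(-7) = 39997 - 147*(-1/7) = 39997 + 21 = 40018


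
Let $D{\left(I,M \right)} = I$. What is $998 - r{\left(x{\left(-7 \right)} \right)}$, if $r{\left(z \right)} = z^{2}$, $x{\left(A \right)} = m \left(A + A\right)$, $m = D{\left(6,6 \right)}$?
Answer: $-6058$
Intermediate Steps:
$m = 6$
$x{\left(A \right)} = 12 A$ ($x{\left(A \right)} = 6 \left(A + A\right) = 6 \cdot 2 A = 12 A$)
$998 - r{\left(x{\left(-7 \right)} \right)} = 998 - \left(12 \left(-7\right)\right)^{2} = 998 - \left(-84\right)^{2} = 998 - 7056 = -6058$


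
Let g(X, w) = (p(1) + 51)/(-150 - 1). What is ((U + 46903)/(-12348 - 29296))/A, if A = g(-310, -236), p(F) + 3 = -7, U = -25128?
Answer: 3288025/1707404 ≈ 1.9257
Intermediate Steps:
p(F) = -10 (p(F) = -3 - 7 = -10)
g(X, w) = -41/151 (g(X, w) = (-10 + 51)/(-150 - 1) = 41/(-151) = 41*(-1/151) = -41/151)
A = -41/151 ≈ -0.27152
((U + 46903)/(-12348 - 29296))/A = ((-25128 + 46903)/(-12348 - 29296))/(-41/151) = (21775/(-41644))*(-151/41) = (21775*(-1/41644))*(-151/41) = -21775/41644*(-151/41) = 3288025/1707404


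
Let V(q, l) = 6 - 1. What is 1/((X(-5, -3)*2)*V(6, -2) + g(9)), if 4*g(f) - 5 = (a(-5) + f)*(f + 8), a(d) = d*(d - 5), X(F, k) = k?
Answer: 1/222 ≈ 0.0045045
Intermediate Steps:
a(d) = d*(-5 + d)
V(q, l) = 5
g(f) = 5/4 + (8 + f)*(50 + f)/4 (g(f) = 5/4 + ((-5*(-5 - 5) + f)*(f + 8))/4 = 5/4 + ((-5*(-10) + f)*(8 + f))/4 = 5/4 + ((50 + f)*(8 + f))/4 = 5/4 + ((8 + f)*(50 + f))/4 = 5/4 + (8 + f)*(50 + f)/4)
1/((X(-5, -3)*2)*V(6, -2) + g(9)) = 1/(-3*2*5 + (405/4 + (¼)*9² + (29/2)*9)) = 1/(-6*5 + (405/4 + (¼)*81 + 261/2)) = 1/(-30 + (405/4 + 81/4 + 261/2)) = 1/(-30 + 252) = 1/222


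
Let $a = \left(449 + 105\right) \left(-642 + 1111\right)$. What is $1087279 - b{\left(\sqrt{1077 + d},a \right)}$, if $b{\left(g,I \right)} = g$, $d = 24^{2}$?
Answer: $1087279 - \sqrt{1653} \approx 1.0872 \cdot 10^{6}$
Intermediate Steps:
$a = 259826$ ($a = 554 \cdot 469 = 259826$)
$d = 576$
$1087279 - b{\left(\sqrt{1077 + d},a \right)} = 1087279 - \sqrt{1077 + 576} = 1087279 - \sqrt{1653}$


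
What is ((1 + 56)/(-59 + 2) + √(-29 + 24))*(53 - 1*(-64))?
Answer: -117 + 117*I*√5 ≈ -117.0 + 261.62*I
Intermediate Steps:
((1 + 56)/(-59 + 2) + √(-29 + 24))*(53 - 1*(-64)) = (57/(-57) + √(-5))*(53 + 64) = (57*(-1/57) + I*√5)*117 = (-1 + I*√5)*117 = -117 + 117*I*√5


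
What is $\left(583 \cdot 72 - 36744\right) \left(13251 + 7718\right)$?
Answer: $109709808$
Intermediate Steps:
$\left(583 \cdot 72 - 36744\right) \left(13251 + 7718\right) = \left(41976 - 36744\right) 20969 = 5232 \cdot 20969 = 109709808$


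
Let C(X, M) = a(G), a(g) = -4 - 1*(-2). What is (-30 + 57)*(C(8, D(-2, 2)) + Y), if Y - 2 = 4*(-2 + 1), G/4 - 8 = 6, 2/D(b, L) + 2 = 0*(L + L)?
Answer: -108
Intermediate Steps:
D(b, L) = -1 (D(b, L) = 2/(-2 + 0*(L + L)) = 2/(-2 + 0*(2*L)) = 2/(-2 + 0) = 2/(-2) = 2*(-½) = -1)
G = 56 (G = 32 + 4*6 = 32 + 24 = 56)
a(g) = -2 (a(g) = -4 + 2 = -2)
Y = -2 (Y = 2 + 4*(-2 + 1) = 2 + 4*(-1) = 2 - 4 = -2)
C(X, M) = -2
(-30 + 57)*(C(8, D(-2, 2)) + Y) = (-30 + 57)*(-2 - 2) = 27*(-4) = -108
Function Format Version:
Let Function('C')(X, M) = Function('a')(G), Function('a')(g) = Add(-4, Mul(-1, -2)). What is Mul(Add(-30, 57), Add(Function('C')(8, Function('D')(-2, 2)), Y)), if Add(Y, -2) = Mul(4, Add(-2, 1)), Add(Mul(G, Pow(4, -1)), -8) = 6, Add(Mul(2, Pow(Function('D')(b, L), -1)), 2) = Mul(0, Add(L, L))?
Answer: -108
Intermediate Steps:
Function('D')(b, L) = -1 (Function('D')(b, L) = Mul(2, Pow(Add(-2, Mul(0, Add(L, L))), -1)) = Mul(2, Pow(Add(-2, Mul(0, Mul(2, L))), -1)) = Mul(2, Pow(Add(-2, 0), -1)) = Mul(2, Pow(-2, -1)) = Mul(2, Rational(-1, 2)) = -1)
G = 56 (G = Add(32, Mul(4, 6)) = Add(32, 24) = 56)
Function('a')(g) = -2 (Function('a')(g) = Add(-4, 2) = -2)
Y = -2 (Y = Add(2, Mul(4, Add(-2, 1))) = Add(2, Mul(4, -1)) = Add(2, -4) = -2)
Function('C')(X, M) = -2
Mul(Add(-30, 57), Add(Function('C')(8, Function('D')(-2, 2)), Y)) = Mul(Add(-30, 57), Add(-2, -2)) = Mul(27, -4) = -108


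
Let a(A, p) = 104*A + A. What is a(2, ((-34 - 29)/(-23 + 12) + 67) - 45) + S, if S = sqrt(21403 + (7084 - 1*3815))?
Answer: 210 + 4*sqrt(1542) ≈ 367.07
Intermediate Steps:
a(A, p) = 105*A
S = 4*sqrt(1542) (S = sqrt(21403 + (7084 - 3815)) = sqrt(21403 + 3269) = sqrt(24672) = 4*sqrt(1542) ≈ 157.07)
a(2, ((-34 - 29)/(-23 + 12) + 67) - 45) + S = 105*2 + 4*sqrt(1542) = 210 + 4*sqrt(1542)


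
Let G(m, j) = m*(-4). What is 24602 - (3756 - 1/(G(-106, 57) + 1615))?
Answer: 42504995/2039 ≈ 20846.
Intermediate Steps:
G(m, j) = -4*m
24602 - (3756 - 1/(G(-106, 57) + 1615)) = 24602 - (3756 - 1/(-4*(-106) + 1615)) = 24602 - (3756 - 1/(424 + 1615)) = 24602 - (3756 - 1/2039) = 24602 - 1*7658483/2039 = 24602 - 7658483/2039 = 42504995/2039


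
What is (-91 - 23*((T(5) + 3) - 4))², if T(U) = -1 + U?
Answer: 25600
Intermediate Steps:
(-91 - 23*((T(5) + 3) - 4))² = (-91 - 23*(((-1 + 5) + 3) - 4))² = (-91 - 23*((4 + 3) - 4))² = (-91 - 23*(7 - 4))² = (-91 - 23*3)² = (-91 - 69)² = (-160)² = 25600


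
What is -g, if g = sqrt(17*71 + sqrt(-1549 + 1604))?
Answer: -sqrt(1207 + sqrt(55)) ≈ -34.848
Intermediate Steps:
g = sqrt(1207 + sqrt(55)) ≈ 34.848
-g = -sqrt(1207 + sqrt(55))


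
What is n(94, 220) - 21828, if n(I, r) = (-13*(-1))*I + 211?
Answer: -20395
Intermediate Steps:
n(I, r) = 211 + 13*I (n(I, r) = 13*I + 211 = 211 + 13*I)
n(94, 220) - 21828 = (211 + 13*94) - 21828 = (211 + 1222) - 21828 = 1433 - 21828 = -20395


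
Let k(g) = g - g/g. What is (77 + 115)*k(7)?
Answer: 1152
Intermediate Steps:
k(g) = -1 + g (k(g) = g - 1*1 = g - 1 = -1 + g)
(77 + 115)*k(7) = (77 + 115)*(-1 + 7) = 192*6 = 1152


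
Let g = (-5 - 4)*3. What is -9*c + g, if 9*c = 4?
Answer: -31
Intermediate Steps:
c = 4/9 (c = (⅑)*4 = 4/9 ≈ 0.44444)
g = -27 (g = -9*3 = -27)
-9*c + g = -9*4/9 - 27 = -4 - 27 = -31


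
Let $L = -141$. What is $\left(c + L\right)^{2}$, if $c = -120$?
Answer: $68121$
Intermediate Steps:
$\left(c + L\right)^{2} = \left(-120 - 141\right)^{2} = \left(-261\right)^{2} = 68121$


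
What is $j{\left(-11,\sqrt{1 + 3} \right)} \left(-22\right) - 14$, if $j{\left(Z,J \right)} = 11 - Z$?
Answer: $-498$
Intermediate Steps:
$j{\left(-11,\sqrt{1 + 3} \right)} \left(-22\right) - 14 = \left(11 - -11\right) \left(-22\right) - 14 = \left(11 + 11\right) \left(-22\right) - 14 = 22 \left(-22\right) - 14 = -484 - 14 = -498$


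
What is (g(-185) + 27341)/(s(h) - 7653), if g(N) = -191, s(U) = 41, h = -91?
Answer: -13575/3806 ≈ -3.5667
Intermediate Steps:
(g(-185) + 27341)/(s(h) - 7653) = (-191 + 27341)/(41 - 7653) = 27150/(-7612) = 27150*(-1/7612) = -13575/3806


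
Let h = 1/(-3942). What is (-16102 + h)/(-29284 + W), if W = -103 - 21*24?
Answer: 63474085/117830322 ≈ 0.53869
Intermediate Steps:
h = -1/3942 ≈ -0.00025368
W = -607 (W = -103 - 504 = -607)
(-16102 + h)/(-29284 + W) = (-16102 - 1/3942)/(-29284 - 607) = -63474085/3942/(-29891) = -63474085/3942*(-1/29891) = 63474085/117830322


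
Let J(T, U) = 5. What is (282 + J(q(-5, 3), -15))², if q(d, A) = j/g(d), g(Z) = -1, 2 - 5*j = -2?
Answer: 82369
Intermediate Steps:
j = ⅘ (j = ⅖ - ⅕*(-2) = ⅖ + ⅖ = ⅘ ≈ 0.80000)
q(d, A) = -⅘ (q(d, A) = (⅘)/(-1) = (⅘)*(-1) = -⅘)
(282 + J(q(-5, 3), -15))² = (282 + 5)² = 287² = 82369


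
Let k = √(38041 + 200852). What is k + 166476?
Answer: 166476 + √238893 ≈ 1.6696e+5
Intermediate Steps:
k = √238893 ≈ 488.77
k + 166476 = √238893 + 166476 = 166476 + √238893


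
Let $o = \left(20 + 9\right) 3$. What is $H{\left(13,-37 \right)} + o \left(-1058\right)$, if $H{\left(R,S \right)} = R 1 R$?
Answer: $-91877$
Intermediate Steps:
$o = 87$ ($o = 29 \cdot 3 = 87$)
$H{\left(R,S \right)} = R^{2}$ ($H{\left(R,S \right)} = R R = R^{2}$)
$H{\left(13,-37 \right)} + o \left(-1058\right) = 13^{2} + 87 \left(-1058\right) = 169 - 92046 = -91877$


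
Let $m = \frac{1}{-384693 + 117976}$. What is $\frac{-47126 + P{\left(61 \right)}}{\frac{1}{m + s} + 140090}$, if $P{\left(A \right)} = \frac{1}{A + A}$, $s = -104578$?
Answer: $- \frac{160365655427811417}{476714097840708986} \approx -0.3364$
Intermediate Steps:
$m = - \frac{1}{266717}$ ($m = \frac{1}{-266717} = - \frac{1}{266717} \approx -3.7493 \cdot 10^{-6}$)
$P{\left(A \right)} = \frac{1}{2 A}$
$\frac{-47126 + P{\left(61 \right)}}{\frac{1}{m + s} + 140090} = \frac{-47126 + \frac{1}{2 \cdot 61}}{\frac{1}{- \frac{1}{266717} - 104578} + 140090} = \frac{-47126 + \frac{1}{2} \cdot \frac{1}{61}}{\frac{1}{- \frac{27892730427}{266717}} + 140090} = \frac{-47126 + \frac{1}{122}}{- \frac{266717}{27892730427} + 140090} = - \frac{5749371}{122 \cdot \frac{3907492605251713}{27892730427}} = \left(- \frac{5749371}{122}\right) \frac{27892730427}{3907492605251713} = - \frac{160365655427811417}{476714097840708986}$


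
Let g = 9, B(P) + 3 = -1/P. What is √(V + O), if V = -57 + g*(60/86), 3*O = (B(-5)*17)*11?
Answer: I*√93711405/645 ≈ 15.008*I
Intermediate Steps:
B(P) = -3 - 1/P
O = -2618/15 (O = (((-3 - 1/(-5))*17)*11)/3 = (((-3 - 1*(-⅕))*17)*11)/3 = (((-3 + ⅕)*17)*11)/3 = (-14/5*17*11)/3 = (-238/5*11)/3 = (⅓)*(-2618/5) = -2618/15 ≈ -174.53)
V = -2181/43 (V = -57 + 9*(60/86) = -57 + 9*(60*(1/86)) = -57 + 9*(30/43) = -57 + 270/43 = -2181/43 ≈ -50.721)
√(V + O) = √(-2181/43 - 2618/15) = √(-145289/645) = I*√93711405/645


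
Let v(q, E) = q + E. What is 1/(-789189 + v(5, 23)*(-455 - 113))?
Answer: -1/805093 ≈ -1.2421e-6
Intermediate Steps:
v(q, E) = E + q
1/(-789189 + v(5, 23)*(-455 - 113)) = 1/(-789189 + (23 + 5)*(-455 - 113)) = 1/(-789189 + 28*(-568)) = 1/(-789189 - 15904) = 1/(-805093) = -1/805093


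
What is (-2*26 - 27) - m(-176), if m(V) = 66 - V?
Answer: -321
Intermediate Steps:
(-2*26 - 27) - m(-176) = (-2*26 - 27) - (66 - 1*(-176)) = (-52 - 27) - (66 + 176) = -79 - 1*242 = -79 - 242 = -321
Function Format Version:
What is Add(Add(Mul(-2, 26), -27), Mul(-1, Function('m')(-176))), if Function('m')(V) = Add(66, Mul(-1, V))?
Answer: -321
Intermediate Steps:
Add(Add(Mul(-2, 26), -27), Mul(-1, Function('m')(-176))) = Add(Add(Mul(-2, 26), -27), Mul(-1, Add(66, Mul(-1, -176)))) = Add(Add(-52, -27), Mul(-1, Add(66, 176))) = Add(-79, Mul(-1, 242)) = Add(-79, -242) = -321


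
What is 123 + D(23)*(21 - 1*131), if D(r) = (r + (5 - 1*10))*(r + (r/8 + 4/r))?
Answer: -2366877/46 ≈ -51454.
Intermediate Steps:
D(r) = (-5 + r)*(4/r + 9*r/8) (D(r) = (r + (5 - 10))*(r + (r*(⅛) + 4/r)) = (r - 5)*(r + (r/8 + 4/r)) = (-5 + r)*(r + (4/r + r/8)) = (-5 + r)*(4/r + 9*r/8))
123 + D(23)*(21 - 1*131) = 123 + ((⅛)*(-160 + 23*(32 - 45*23 + 9*23²))/23)*(21 - 1*131) = 123 + ((⅛)*(1/23)*(-160 + 23*(32 - 1035 + 9*529)))*(21 - 131) = 123 + ((⅛)*(1/23)*(-160 + 23*(32 - 1035 + 4761)))*(-110) = 123 + ((⅛)*(1/23)*(-160 + 23*3758))*(-110) = 123 + ((⅛)*(1/23)*(-160 + 86434))*(-110) = 123 + ((⅛)*(1/23)*86274)*(-110) = 123 + (43137/92)*(-110) = 123 - 2372535/46 = -2366877/46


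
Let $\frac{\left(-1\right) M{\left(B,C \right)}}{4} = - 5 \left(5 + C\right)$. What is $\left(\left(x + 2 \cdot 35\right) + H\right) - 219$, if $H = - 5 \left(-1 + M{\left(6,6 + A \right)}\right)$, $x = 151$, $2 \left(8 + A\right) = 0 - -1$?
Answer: $-343$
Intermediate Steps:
$A = - \frac{15}{2}$ ($A = -8 + \frac{0 - -1}{2} = -8 + \frac{0 + 1}{2} = -8 + \frac{1}{2} \cdot 1 = -8 + \frac{1}{2} = - \frac{15}{2} \approx -7.5$)
$M{\left(B,C \right)} = 100 + 20 C$ ($M{\left(B,C \right)} = - 4 \left(- 5 \left(5 + C\right)\right) = - 4 \left(-25 - 5 C\right) = 100 + 20 C$)
$H = -345$ ($H = - 5 \left(-1 + \left(100 + 20 \left(6 - \frac{15}{2}\right)\right)\right) = - 5 \left(-1 + \left(100 + 20 \left(- \frac{3}{2}\right)\right)\right) = - 5 \left(-1 + \left(100 - 30\right)\right) = - 5 \left(-1 + 70\right) = \left(-5\right) 69 = -345$)
$\left(\left(x + 2 \cdot 35\right) + H\right) - 219 = \left(\left(151 + 2 \cdot 35\right) - 345\right) - 219 = \left(\left(151 + 70\right) - 345\right) - 219 = \left(221 - 345\right) - 219 = -124 - 219 = -343$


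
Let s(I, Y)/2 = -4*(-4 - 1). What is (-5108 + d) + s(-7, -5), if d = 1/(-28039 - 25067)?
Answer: -269141209/53106 ≈ -5068.0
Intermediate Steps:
s(I, Y) = 40 (s(I, Y) = 2*(-4*(-4 - 1)) = 2*(-4*(-5)) = 2*20 = 40)
d = -1/53106 (d = 1/(-53106) = -1/53106 ≈ -1.8830e-5)
(-5108 + d) + s(-7, -5) = (-5108 - 1/53106) + 40 = -271265449/53106 + 40 = -269141209/53106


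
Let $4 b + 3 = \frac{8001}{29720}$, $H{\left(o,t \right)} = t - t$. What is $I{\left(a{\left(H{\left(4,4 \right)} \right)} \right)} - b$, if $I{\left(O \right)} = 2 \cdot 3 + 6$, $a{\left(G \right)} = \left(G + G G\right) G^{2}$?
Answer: $\frac{1507719}{118880} \approx 12.683$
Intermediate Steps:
$H{\left(o,t \right)} = 0$
$a{\left(G \right)} = G^{2} \left(G + G^{2}\right)$ ($a{\left(G \right)} = \left(G + G^{2}\right) G^{2} = G^{2} \left(G + G^{2}\right)$)
$I{\left(O \right)} = 12$ ($I{\left(O \right)} = 6 + 6 = 12$)
$b = - \frac{81159}{118880}$ ($b = - \frac{3}{4} + \frac{8001 \cdot \frac{1}{29720}}{4} = - \frac{3}{4} + \frac{1}{4} \cdot \frac{8001}{29720} = - \frac{3}{4} + \frac{8001}{118880} = - \frac{81159}{118880} \approx -0.6827$)
$I{\left(a{\left(H{\left(4,4 \right)} \right)} \right)} - b = 12 - - \frac{81159}{118880} = 12 + \frac{81159}{118880} = \frac{1507719}{118880}$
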